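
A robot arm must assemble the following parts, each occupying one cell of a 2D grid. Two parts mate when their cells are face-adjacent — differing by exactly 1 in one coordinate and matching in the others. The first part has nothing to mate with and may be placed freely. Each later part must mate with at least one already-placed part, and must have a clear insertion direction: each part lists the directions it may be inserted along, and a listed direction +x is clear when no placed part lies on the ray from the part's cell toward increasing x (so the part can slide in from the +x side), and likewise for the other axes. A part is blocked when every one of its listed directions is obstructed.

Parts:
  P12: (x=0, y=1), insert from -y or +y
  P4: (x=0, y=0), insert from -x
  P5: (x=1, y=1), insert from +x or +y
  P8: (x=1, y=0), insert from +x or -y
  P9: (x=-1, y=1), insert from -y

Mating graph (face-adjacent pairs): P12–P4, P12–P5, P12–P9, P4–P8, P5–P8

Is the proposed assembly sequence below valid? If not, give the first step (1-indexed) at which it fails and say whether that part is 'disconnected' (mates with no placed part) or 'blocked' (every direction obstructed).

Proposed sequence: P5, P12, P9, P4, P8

Valid

1. P5@(1, 1) [+x clear] — {P5}
2. P12@(0, 1) [-y clear] — {P12, P5}
3. P9@(-1, 1) [-y clear] — {P12, P5, P9}
4. P4@(0, 0) [-x clear] — {P12, P4, P5, P9}
5. P8@(1, 0) [+x clear] — {P12, P4, P5, P8, P9}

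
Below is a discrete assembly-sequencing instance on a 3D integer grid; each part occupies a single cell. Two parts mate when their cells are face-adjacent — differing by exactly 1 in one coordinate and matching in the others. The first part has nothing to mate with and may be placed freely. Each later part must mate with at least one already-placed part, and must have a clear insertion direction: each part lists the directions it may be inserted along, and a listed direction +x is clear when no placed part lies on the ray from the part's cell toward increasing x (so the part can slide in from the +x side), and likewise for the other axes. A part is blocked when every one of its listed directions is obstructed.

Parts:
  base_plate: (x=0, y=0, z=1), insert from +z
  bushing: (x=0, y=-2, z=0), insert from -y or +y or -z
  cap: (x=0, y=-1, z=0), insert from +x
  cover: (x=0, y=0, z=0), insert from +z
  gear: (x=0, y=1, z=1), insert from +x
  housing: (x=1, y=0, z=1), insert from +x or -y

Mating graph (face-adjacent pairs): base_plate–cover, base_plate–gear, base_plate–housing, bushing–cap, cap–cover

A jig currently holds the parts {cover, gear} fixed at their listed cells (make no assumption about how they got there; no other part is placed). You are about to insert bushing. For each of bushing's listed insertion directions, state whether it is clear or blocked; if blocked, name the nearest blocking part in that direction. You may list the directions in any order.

+y: blocked by cover; -y: clear; -z: clear

-y: ray from bushing(0, -2, 0) has no placed part ⇒ clear
+y: nearest on ray is cover@(0, 0, 0) ⇒ blocked
-z: ray from bushing(0, -2, 0) has no placed part ⇒ clear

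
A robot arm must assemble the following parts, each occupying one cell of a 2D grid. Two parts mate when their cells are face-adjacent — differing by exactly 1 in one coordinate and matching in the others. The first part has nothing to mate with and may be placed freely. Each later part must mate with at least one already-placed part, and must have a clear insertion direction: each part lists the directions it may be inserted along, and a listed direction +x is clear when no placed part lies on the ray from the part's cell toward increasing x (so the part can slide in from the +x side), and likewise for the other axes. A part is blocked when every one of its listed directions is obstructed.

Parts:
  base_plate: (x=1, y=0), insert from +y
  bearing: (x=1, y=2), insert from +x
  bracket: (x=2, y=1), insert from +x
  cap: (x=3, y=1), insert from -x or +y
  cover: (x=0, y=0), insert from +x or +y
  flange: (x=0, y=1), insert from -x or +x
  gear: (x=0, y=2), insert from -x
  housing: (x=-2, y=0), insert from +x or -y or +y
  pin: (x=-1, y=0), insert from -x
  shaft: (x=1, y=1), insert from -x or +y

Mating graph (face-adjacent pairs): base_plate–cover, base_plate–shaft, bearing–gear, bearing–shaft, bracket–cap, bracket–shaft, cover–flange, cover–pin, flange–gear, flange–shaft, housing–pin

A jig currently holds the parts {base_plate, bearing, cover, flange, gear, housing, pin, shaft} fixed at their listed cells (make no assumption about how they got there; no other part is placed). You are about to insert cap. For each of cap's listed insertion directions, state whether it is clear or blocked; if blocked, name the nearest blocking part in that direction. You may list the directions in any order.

+y: clear; -x: blocked by shaft

-x: nearest on ray is shaft@(1, 1) ⇒ blocked
+y: ray from cap(3, 1) has no placed part ⇒ clear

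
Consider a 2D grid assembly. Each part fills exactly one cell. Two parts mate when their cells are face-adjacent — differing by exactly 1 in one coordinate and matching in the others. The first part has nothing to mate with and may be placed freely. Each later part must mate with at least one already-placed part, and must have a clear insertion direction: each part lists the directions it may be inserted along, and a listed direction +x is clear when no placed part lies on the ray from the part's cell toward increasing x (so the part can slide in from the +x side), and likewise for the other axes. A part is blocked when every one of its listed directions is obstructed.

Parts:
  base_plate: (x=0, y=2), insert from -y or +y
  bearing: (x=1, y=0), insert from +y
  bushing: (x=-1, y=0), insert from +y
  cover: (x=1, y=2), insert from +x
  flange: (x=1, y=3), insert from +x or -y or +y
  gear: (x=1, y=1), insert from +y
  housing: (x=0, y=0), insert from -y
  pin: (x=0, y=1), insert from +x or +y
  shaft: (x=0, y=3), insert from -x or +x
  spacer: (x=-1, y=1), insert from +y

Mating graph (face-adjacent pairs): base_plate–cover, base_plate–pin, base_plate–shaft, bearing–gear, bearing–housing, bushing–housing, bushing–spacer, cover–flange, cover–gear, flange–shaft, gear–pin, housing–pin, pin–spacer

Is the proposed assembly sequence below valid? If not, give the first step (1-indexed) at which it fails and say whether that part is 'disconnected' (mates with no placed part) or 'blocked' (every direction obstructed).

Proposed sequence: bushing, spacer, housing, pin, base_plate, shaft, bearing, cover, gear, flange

Invalid at step 9 (blocked)

1. bushing@(-1, 0) [+y clear] — {bushing}
2. spacer@(-1, 1) [+y clear] — {bushing, spacer}
3. housing@(0, 0) [-y clear] — {bushing, housing, spacer}
4. pin@(0, 1) [+x clear] — {bushing, housing, pin, spacer}
5. base_plate@(0, 2) [+y clear] — {base_plate, bushing, housing, pin, spacer}
6. shaft@(0, 3) [-x clear] — {base_plate, bushing, housing, pin, shaft, spacer}
7. bearing@(1, 0) [+y clear] — {base_plate, bearing, bushing, housing, pin, shaft, spacer}
8. cover@(1, 2) [+x clear] — {base_plate, bearing, bushing, cover, housing, pin, shaft, spacer}
9. gear@(1, 1) — +y all obstructed ⇒ blocked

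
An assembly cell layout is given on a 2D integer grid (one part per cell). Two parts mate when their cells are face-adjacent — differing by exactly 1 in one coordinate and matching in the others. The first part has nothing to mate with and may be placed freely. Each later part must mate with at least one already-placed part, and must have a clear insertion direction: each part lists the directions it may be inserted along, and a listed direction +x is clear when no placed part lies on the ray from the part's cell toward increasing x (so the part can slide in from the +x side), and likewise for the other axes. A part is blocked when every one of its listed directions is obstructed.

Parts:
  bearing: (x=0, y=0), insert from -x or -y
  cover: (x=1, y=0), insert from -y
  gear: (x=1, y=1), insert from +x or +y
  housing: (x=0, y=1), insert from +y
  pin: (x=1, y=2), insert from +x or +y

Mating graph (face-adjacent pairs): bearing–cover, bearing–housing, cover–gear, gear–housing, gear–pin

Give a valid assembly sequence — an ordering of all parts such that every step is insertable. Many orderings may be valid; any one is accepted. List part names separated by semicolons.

bearing; cover; gear; pin; housing

1. bearing@(0, 0) [-x clear] — {bearing}
2. cover@(1, 0) [-y clear] — {bearing, cover}
3. gear@(1, 1) [+x clear] — {bearing, cover, gear}
4. pin@(1, 2) [+x clear] — {bearing, cover, gear, pin}
5. housing@(0, 1) [+y clear] — {bearing, cover, gear, housing, pin}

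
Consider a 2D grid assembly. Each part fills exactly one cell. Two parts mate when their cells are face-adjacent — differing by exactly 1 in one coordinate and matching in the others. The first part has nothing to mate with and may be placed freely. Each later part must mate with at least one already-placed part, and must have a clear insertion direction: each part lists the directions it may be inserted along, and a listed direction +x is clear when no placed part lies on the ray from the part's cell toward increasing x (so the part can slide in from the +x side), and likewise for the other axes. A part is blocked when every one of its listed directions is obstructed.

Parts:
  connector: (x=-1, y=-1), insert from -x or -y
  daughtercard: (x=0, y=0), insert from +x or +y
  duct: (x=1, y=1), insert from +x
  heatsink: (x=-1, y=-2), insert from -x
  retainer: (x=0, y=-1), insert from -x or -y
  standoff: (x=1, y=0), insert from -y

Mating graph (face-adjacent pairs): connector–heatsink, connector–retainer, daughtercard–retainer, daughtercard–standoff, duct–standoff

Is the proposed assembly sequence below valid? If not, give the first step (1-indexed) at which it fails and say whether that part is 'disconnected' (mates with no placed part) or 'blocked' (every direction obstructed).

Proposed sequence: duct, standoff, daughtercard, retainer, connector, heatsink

1. duct@(1, 1) [+x clear] — {duct}
2. standoff@(1, 0) [-y clear] — {duct, standoff}
3. daughtercard@(0, 0) [+y clear] — {daughtercard, duct, standoff}
4. retainer@(0, -1) [-x clear] — {daughtercard, duct, retainer, standoff}
5. connector@(-1, -1) [-x clear] — {connector, daughtercard, duct, retainer, standoff}
6. heatsink@(-1, -2) [-x clear] — {connector, daughtercard, duct, heatsink, retainer, standoff}

Valid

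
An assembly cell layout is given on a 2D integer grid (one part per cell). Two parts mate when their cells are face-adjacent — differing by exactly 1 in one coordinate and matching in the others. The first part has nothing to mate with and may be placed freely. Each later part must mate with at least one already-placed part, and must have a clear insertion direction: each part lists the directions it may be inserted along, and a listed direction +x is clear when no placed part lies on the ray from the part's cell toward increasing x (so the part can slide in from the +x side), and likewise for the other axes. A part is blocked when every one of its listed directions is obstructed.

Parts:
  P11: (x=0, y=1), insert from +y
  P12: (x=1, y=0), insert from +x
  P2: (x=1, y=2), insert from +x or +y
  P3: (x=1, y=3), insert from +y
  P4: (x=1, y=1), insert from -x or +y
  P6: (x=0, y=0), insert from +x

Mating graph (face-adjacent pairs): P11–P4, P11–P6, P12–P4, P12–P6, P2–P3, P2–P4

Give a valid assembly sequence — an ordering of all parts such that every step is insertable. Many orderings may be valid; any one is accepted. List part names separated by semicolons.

P11; P6; P4; P2; P3; P12

1. P11@(0, 1) [+y clear] — {P11}
2. P6@(0, 0) [+x clear] — {P11, P6}
3. P4@(1, 1) [+y clear] — {P11, P4, P6}
4. P2@(1, 2) [+x clear] — {P11, P2, P4, P6}
5. P3@(1, 3) [+y clear] — {P11, P2, P3, P4, P6}
6. P12@(1, 0) [+x clear] — {P11, P12, P2, P3, P4, P6}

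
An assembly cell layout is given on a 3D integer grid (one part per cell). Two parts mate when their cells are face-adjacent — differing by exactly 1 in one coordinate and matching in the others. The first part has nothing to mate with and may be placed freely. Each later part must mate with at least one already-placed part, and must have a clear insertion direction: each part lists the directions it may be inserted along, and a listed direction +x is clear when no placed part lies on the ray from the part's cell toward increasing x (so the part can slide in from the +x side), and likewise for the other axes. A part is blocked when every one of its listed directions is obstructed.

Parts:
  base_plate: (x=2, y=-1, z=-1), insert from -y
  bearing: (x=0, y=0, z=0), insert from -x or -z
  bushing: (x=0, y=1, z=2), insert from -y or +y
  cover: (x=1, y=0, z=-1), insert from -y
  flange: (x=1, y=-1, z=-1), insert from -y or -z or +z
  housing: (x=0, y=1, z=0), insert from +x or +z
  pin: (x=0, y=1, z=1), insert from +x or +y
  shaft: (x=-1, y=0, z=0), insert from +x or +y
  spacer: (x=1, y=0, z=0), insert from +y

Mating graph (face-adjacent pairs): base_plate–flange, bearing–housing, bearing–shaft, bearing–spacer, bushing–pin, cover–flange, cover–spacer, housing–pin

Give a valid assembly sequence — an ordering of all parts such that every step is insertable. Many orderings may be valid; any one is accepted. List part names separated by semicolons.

1. pin@(0, 1, 1) [+x clear] — {pin}
2. housing@(0, 1, 0) [+x clear] — {housing, pin}
3. bearing@(0, 0, 0) [-x clear] — {bearing, housing, pin}
4. shaft@(-1, 0, 0) [+y clear] — {bearing, housing, pin, shaft}
5. spacer@(1, 0, 0) [+y clear] — {bearing, housing, pin, shaft, spacer}
6. bushing@(0, 1, 2) [-y clear] — {bearing, bushing, housing, pin, shaft, spacer}
7. cover@(1, 0, -1) [-y clear] — {bearing, bushing, cover, housing, pin, shaft, spacer}
8. flange@(1, -1, -1) [-y clear] — {bearing, bushing, cover, flange, housing, pin, shaft, spacer}
9. base_plate@(2, -1, -1) [-y clear] — {base_plate, bearing, bushing, cover, flange, housing, pin, shaft, spacer}

pin; housing; bearing; shaft; spacer; bushing; cover; flange; base_plate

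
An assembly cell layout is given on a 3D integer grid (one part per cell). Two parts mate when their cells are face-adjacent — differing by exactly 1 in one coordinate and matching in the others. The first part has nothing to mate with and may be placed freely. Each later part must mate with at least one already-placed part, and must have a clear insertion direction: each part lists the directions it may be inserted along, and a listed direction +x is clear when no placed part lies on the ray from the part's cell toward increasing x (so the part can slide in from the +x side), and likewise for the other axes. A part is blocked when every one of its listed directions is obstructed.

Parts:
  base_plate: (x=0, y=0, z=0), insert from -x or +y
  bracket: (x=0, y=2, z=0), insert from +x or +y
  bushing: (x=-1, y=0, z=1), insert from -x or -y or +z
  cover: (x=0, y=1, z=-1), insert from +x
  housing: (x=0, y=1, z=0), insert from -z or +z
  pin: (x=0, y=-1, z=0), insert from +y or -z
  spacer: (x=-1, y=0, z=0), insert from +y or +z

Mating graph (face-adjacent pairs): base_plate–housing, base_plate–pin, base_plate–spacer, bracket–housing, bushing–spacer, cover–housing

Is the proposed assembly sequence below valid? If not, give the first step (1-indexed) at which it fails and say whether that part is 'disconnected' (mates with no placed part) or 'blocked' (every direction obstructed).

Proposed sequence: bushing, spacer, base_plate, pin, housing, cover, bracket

Valid

1. bushing@(-1, 0, 1) [-x clear] — {bushing}
2. spacer@(-1, 0, 0) [+y clear] — {bushing, spacer}
3. base_plate@(0, 0, 0) [+y clear] — {base_plate, bushing, spacer}
4. pin@(0, -1, 0) [-z clear] — {base_plate, bushing, pin, spacer}
5. housing@(0, 1, 0) [-z clear] — {base_plate, bushing, housing, pin, spacer}
6. cover@(0, 1, -1) [+x clear] — {base_plate, bushing, cover, housing, pin, spacer}
7. bracket@(0, 2, 0) [+x clear] — {base_plate, bracket, bushing, cover, housing, pin, spacer}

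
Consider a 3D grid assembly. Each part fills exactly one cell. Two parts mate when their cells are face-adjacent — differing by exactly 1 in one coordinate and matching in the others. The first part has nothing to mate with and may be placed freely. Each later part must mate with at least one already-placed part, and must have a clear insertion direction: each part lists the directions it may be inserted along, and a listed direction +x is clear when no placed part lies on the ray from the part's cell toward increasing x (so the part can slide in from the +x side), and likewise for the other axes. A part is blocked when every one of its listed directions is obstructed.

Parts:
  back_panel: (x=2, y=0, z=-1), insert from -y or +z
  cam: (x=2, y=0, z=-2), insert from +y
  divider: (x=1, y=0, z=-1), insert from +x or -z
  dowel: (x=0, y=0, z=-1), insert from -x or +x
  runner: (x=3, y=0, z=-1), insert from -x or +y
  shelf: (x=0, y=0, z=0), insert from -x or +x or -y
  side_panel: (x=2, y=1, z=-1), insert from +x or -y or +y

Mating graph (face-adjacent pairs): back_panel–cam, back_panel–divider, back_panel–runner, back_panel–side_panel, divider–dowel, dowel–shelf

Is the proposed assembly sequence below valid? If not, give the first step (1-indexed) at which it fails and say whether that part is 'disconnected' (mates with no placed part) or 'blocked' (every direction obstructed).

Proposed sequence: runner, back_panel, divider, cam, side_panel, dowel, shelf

1. runner@(3, 0, -1) [-x clear] — {runner}
2. back_panel@(2, 0, -1) [-y clear] — {back_panel, runner}
3. divider@(1, 0, -1) [-z clear] — {back_panel, divider, runner}
4. cam@(2, 0, -2) [+y clear] — {back_panel, cam, divider, runner}
5. side_panel@(2, 1, -1) [+x clear] — {back_panel, cam, divider, runner, side_panel}
6. dowel@(0, 0, -1) [-x clear] — {back_panel, cam, divider, dowel, runner, side_panel}
7. shelf@(0, 0, 0) [-x clear] — {back_panel, cam, divider, dowel, runner, shelf, side_panel}

Valid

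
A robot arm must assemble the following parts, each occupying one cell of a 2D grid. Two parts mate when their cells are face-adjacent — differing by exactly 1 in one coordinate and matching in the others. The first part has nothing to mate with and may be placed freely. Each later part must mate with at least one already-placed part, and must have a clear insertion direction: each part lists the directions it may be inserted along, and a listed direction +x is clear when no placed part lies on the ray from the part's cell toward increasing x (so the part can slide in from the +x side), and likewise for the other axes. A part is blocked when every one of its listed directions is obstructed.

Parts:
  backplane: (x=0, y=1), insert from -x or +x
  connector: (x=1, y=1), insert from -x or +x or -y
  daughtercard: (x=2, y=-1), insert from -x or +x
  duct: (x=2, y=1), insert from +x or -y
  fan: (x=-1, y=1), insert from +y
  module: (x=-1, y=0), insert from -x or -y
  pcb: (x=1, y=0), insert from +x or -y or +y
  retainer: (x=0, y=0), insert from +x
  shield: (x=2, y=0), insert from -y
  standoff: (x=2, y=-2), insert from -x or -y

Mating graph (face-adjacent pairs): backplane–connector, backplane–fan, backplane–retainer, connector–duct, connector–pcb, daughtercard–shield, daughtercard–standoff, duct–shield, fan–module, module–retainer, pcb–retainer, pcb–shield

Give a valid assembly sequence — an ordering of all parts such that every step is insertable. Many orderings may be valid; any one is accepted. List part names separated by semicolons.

fan; module; retainer; backplane; connector; duct; pcb; shield; daughtercard; standoff

1. fan@(-1, 1) [+y clear] — {fan}
2. module@(-1, 0) [-x clear] — {fan, module}
3. retainer@(0, 0) [+x clear] — {fan, module, retainer}
4. backplane@(0, 1) [+x clear] — {backplane, fan, module, retainer}
5. connector@(1, 1) [+x clear] — {backplane, connector, fan, module, retainer}
6. duct@(2, 1) [+x clear] — {backplane, connector, duct, fan, module, retainer}
7. pcb@(1, 0) [+x clear] — {backplane, connector, duct, fan, module, pcb, retainer}
8. shield@(2, 0) [-y clear] — {backplane, connector, duct, fan, module, pcb, retainer, shield}
9. daughtercard@(2, -1) [-x clear] — {backplane, connector, daughtercard, duct, fan, module, pcb, retainer, shield}
10. standoff@(2, -2) [-x clear] — {backplane, connector, daughtercard, duct, fan, module, pcb, retainer, shield, standoff}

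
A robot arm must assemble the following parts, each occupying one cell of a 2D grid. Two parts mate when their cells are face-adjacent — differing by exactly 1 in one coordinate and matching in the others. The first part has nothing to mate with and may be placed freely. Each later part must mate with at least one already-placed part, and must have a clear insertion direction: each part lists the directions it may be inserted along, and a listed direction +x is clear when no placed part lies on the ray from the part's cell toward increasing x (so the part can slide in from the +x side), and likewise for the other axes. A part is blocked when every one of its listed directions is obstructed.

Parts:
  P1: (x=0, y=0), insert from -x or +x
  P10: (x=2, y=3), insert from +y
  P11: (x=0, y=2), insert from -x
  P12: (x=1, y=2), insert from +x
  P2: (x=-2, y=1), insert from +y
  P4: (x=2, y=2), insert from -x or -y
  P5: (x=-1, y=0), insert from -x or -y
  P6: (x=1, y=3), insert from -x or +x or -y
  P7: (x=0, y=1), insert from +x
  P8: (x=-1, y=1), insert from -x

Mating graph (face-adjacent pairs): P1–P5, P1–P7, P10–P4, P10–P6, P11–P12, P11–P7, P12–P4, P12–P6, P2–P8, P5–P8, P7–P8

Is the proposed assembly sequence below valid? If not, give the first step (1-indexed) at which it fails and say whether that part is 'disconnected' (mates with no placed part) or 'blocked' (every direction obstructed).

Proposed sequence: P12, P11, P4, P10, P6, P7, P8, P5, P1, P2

Valid

1. P12@(1, 2) [+x clear] — {P12}
2. P11@(0, 2) [-x clear] — {P11, P12}
3. P4@(2, 2) [-y clear] — {P11, P12, P4}
4. P10@(2, 3) [+y clear] — {P10, P11, P12, P4}
5. P6@(1, 3) [-x clear] — {P10, P11, P12, P4, P6}
6. P7@(0, 1) [+x clear] — {P10, P11, P12, P4, P6, P7}
7. P8@(-1, 1) [-x clear] — {P10, P11, P12, P4, P6, P7, P8}
8. P5@(-1, 0) [-x clear] — {P10, P11, P12, P4, P5, P6, P7, P8}
9. P1@(0, 0) [+x clear] — {P1, P10, P11, P12, P4, P5, P6, P7, P8}
10. P2@(-2, 1) [+y clear] — {P1, P10, P11, P12, P2, P4, P5, P6, P7, P8}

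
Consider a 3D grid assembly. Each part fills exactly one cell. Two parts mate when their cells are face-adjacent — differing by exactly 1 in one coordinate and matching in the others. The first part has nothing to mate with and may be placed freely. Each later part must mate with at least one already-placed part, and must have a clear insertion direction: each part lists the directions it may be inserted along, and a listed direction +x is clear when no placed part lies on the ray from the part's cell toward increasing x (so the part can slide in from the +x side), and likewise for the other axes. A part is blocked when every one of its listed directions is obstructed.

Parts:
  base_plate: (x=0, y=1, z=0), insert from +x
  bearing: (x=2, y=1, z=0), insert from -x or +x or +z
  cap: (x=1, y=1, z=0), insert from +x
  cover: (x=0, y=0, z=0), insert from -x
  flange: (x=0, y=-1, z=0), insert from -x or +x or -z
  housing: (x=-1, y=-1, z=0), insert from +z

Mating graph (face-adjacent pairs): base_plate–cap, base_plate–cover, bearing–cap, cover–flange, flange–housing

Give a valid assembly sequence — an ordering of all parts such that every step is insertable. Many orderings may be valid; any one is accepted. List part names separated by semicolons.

housing; flange; cover; base_plate; cap; bearing

1. housing@(-1, -1, 0) [+z clear] — {housing}
2. flange@(0, -1, 0) [+x clear] — {flange, housing}
3. cover@(0, 0, 0) [-x clear] — {cover, flange, housing}
4. base_plate@(0, 1, 0) [+x clear] — {base_plate, cover, flange, housing}
5. cap@(1, 1, 0) [+x clear] — {base_plate, cap, cover, flange, housing}
6. bearing@(2, 1, 0) [+x clear] — {base_plate, bearing, cap, cover, flange, housing}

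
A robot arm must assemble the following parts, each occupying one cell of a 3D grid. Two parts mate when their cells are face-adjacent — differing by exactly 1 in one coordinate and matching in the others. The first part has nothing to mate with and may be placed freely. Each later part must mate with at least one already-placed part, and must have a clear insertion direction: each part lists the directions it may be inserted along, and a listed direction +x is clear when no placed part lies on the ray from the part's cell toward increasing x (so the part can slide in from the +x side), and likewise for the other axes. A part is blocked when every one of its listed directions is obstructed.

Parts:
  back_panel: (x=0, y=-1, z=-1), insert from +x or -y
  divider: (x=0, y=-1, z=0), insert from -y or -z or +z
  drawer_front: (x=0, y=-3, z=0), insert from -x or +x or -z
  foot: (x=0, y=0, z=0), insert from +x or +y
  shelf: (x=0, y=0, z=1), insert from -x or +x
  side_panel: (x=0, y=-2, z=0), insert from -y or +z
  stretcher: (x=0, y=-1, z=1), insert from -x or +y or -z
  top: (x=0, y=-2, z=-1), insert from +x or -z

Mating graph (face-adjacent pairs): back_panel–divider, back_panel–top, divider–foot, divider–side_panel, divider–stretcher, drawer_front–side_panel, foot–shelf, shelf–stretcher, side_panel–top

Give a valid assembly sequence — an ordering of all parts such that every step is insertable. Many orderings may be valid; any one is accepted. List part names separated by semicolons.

divider; back_panel; top; foot; shelf; stretcher; side_panel; drawer_front

1. divider@(0, -1, 0) [-y clear] — {divider}
2. back_panel@(0, -1, -1) [+x clear] — {back_panel, divider}
3. top@(0, -2, -1) [+x clear] — {back_panel, divider, top}
4. foot@(0, 0, 0) [+x clear] — {back_panel, divider, foot, top}
5. shelf@(0, 0, 1) [-x clear] — {back_panel, divider, foot, shelf, top}
6. stretcher@(0, -1, 1) [-x clear] — {back_panel, divider, foot, shelf, stretcher, top}
7. side_panel@(0, -2, 0) [-y clear] — {back_panel, divider, foot, shelf, side_panel, stretcher, top}
8. drawer_front@(0, -3, 0) [-x clear] — {back_panel, divider, drawer_front, foot, shelf, side_panel, stretcher, top}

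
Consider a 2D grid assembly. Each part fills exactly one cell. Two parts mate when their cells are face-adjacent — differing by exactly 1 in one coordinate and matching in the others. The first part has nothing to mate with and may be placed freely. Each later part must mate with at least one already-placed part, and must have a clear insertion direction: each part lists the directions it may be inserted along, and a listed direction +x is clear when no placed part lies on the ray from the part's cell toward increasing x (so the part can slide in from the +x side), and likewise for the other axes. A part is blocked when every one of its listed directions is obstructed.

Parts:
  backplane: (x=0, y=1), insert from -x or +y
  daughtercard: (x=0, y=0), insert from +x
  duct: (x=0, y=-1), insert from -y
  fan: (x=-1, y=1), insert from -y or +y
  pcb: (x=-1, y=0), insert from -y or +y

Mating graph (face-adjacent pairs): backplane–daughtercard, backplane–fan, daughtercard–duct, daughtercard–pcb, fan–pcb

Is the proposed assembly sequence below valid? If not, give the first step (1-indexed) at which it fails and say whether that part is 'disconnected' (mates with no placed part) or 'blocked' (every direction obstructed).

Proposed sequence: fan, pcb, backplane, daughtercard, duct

Valid

1. fan@(-1, 1) [-y clear] — {fan}
2. pcb@(-1, 0) [-y clear] — {fan, pcb}
3. backplane@(0, 1) [+y clear] — {backplane, fan, pcb}
4. daughtercard@(0, 0) [+x clear] — {backplane, daughtercard, fan, pcb}
5. duct@(0, -1) [-y clear] — {backplane, daughtercard, duct, fan, pcb}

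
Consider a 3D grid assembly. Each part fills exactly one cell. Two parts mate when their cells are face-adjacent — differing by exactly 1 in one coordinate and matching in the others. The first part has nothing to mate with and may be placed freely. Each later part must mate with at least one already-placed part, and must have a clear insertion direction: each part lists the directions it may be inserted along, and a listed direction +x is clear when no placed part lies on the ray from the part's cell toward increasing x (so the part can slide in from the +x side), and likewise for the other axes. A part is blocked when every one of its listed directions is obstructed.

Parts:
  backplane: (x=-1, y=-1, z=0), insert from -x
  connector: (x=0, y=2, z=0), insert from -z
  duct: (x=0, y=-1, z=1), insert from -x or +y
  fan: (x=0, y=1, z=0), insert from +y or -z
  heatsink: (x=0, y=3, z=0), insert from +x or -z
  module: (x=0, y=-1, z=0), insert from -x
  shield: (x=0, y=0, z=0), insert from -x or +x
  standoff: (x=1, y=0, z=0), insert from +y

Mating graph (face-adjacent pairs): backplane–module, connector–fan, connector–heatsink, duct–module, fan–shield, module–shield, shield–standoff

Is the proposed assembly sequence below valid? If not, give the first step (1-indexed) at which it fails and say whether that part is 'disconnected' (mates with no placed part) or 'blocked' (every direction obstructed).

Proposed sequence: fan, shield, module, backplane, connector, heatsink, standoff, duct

Valid

1. fan@(0, 1, 0) [+y clear] — {fan}
2. shield@(0, 0, 0) [-x clear] — {fan, shield}
3. module@(0, -1, 0) [-x clear] — {fan, module, shield}
4. backplane@(-1, -1, 0) [-x clear] — {backplane, fan, module, shield}
5. connector@(0, 2, 0) [-z clear] — {backplane, connector, fan, module, shield}
6. heatsink@(0, 3, 0) [+x clear] — {backplane, connector, fan, heatsink, module, shield}
7. standoff@(1, 0, 0) [+y clear] — {backplane, connector, fan, heatsink, module, shield, standoff}
8. duct@(0, -1, 1) [-x clear] — {backplane, connector, duct, fan, heatsink, module, shield, standoff}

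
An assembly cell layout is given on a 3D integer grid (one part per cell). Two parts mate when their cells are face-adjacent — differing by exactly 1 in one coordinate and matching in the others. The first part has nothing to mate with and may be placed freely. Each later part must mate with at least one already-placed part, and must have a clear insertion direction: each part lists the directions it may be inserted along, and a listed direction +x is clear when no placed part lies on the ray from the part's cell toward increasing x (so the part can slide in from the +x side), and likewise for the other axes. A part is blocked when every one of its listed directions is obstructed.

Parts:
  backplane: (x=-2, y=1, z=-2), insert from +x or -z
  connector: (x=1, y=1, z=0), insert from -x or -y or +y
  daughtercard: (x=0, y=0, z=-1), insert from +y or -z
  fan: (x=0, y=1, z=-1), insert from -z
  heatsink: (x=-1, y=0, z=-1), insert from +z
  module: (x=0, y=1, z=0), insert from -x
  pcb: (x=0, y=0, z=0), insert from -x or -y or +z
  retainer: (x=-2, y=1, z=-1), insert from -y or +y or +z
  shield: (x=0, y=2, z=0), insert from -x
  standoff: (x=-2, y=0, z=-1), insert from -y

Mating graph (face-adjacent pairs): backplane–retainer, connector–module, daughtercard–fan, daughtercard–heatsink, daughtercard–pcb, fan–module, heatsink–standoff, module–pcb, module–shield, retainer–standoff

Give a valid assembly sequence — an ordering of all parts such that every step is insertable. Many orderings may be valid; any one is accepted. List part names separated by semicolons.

1. module@(0, 1, 0) [-x clear] — {module}
2. pcb@(0, 0, 0) [-x clear] — {module, pcb}
3. shield@(0, 2, 0) [-x clear] — {module, pcb, shield}
4. daughtercard@(0, 0, -1) [+y clear] — {daughtercard, module, pcb, shield}
5. connector@(1, 1, 0) [-y clear] — {connector, daughtercard, module, pcb, shield}
6. heatsink@(-1, 0, -1) [+z clear] — {connector, daughtercard, heatsink, module, pcb, shield}
7. standoff@(-2, 0, -1) [-y clear] — {connector, daughtercard, heatsink, module, pcb, shield, standoff}
8. retainer@(-2, 1, -1) [+y clear] — {connector, daughtercard, heatsink, module, pcb, retainer, shield, standoff}
9. backplane@(-2, 1, -2) [+x clear] — {backplane, connector, daughtercard, heatsink, module, pcb, retainer, shield, standoff}
10. fan@(0, 1, -1) [-z clear] — {backplane, connector, daughtercard, fan, heatsink, module, pcb, retainer, shield, standoff}

module; pcb; shield; daughtercard; connector; heatsink; standoff; retainer; backplane; fan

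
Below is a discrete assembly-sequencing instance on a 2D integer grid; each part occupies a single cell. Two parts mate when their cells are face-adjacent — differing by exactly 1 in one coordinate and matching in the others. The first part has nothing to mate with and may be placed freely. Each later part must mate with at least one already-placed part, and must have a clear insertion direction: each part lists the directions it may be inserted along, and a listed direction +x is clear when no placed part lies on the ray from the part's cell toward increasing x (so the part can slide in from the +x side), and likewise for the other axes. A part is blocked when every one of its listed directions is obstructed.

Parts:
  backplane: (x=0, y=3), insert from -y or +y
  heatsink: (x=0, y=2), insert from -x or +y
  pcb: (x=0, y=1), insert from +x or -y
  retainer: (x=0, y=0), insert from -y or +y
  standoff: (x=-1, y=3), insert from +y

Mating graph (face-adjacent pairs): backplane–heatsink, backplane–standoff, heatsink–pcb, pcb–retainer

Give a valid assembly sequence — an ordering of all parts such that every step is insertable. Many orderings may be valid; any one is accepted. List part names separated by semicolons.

heatsink; backplane; pcb; retainer; standoff

1. heatsink@(0, 2) [-x clear] — {heatsink}
2. backplane@(0, 3) [+y clear] — {backplane, heatsink}
3. pcb@(0, 1) [+x clear] — {backplane, heatsink, pcb}
4. retainer@(0, 0) [-y clear] — {backplane, heatsink, pcb, retainer}
5. standoff@(-1, 3) [+y clear] — {backplane, heatsink, pcb, retainer, standoff}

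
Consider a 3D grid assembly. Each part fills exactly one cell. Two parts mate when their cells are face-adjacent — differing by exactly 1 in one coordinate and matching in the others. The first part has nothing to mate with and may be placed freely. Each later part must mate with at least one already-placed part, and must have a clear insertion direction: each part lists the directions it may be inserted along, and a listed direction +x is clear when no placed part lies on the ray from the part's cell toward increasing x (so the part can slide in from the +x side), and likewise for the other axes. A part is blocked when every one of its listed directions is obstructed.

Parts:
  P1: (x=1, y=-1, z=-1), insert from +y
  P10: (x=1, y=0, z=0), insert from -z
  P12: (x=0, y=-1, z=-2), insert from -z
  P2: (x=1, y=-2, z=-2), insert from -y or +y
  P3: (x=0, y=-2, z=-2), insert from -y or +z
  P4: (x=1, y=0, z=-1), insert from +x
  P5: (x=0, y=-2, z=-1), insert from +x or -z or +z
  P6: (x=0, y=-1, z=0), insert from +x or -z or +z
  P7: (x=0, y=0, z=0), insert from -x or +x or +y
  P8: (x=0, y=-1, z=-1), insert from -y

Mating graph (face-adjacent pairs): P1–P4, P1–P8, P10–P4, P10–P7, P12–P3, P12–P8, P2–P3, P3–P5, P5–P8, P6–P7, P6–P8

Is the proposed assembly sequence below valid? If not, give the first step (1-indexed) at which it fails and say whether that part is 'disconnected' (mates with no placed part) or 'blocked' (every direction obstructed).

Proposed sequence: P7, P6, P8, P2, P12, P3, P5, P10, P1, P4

1. P7@(0, 0, 0) [-x clear] — {P7}
2. P6@(0, -1, 0) [+x clear] — {P6, P7}
3. P8@(0, -1, -1) [-y clear] — {P6, P7, P8}
4. P2@(1, -2, -2) — no placed neighbour ⇒ disconnected

Invalid at step 4 (disconnected)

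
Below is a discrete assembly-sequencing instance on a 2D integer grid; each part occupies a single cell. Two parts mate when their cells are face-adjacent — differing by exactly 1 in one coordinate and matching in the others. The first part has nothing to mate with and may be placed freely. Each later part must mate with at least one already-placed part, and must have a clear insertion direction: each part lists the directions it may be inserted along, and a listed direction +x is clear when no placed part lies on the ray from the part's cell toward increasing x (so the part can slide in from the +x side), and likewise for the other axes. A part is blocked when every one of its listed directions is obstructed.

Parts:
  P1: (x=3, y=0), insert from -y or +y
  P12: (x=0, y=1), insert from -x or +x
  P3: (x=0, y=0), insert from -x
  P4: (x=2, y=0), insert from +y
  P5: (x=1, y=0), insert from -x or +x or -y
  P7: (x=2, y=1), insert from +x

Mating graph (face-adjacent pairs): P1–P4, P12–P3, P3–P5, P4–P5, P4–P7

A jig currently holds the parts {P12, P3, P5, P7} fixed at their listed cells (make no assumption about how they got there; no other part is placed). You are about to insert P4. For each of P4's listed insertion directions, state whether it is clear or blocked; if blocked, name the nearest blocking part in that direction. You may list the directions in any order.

+y: blocked by P7

+y: nearest on ray is P7@(2, 1) ⇒ blocked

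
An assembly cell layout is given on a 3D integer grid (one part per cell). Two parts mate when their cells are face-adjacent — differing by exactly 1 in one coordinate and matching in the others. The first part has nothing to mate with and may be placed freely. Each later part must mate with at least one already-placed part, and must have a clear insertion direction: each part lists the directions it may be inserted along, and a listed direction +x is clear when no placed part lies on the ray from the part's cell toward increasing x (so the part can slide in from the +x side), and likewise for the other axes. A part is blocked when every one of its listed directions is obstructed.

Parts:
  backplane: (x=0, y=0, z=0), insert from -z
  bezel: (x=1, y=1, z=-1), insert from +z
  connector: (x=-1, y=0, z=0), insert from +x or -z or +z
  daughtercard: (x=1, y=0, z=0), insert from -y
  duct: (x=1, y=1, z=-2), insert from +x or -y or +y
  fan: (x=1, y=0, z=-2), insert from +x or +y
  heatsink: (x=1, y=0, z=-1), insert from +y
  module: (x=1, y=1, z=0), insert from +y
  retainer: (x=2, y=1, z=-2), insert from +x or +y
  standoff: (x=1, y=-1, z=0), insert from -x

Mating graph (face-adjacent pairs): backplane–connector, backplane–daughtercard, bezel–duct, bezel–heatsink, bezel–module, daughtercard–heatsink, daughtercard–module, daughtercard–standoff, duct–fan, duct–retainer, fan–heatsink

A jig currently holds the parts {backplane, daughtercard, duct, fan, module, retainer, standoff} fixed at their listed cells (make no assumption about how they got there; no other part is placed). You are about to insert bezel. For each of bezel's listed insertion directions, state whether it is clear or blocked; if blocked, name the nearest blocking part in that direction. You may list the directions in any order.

+z: blocked by module

+z: nearest on ray is module@(1, 1, 0) ⇒ blocked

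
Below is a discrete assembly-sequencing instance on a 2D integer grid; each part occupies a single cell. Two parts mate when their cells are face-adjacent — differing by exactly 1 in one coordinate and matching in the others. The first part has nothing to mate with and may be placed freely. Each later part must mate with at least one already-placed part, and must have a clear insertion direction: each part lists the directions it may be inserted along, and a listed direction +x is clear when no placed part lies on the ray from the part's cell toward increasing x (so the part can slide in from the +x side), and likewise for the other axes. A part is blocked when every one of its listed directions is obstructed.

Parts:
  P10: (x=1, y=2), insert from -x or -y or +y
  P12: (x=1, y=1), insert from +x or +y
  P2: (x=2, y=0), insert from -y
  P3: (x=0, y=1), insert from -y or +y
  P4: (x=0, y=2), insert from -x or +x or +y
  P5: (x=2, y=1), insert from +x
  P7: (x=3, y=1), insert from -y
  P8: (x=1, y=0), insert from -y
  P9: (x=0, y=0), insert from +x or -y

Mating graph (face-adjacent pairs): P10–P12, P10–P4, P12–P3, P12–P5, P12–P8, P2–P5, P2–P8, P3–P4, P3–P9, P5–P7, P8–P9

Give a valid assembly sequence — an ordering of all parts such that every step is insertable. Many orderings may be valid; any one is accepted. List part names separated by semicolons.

P3; P12; P10; P4; P8; P2; P9; P5; P7

1. P3@(0, 1) [-y clear] — {P3}
2. P12@(1, 1) [+x clear] — {P12, P3}
3. P10@(1, 2) [-x clear] — {P10, P12, P3}
4. P4@(0, 2) [-x clear] — {P10, P12, P3, P4}
5. P8@(1, 0) [-y clear] — {P10, P12, P3, P4, P8}
6. P2@(2, 0) [-y clear] — {P10, P12, P2, P3, P4, P8}
7. P9@(0, 0) [-y clear] — {P10, P12, P2, P3, P4, P8, P9}
8. P5@(2, 1) [+x clear] — {P10, P12, P2, P3, P4, P5, P8, P9}
9. P7@(3, 1) [-y clear] — {P10, P12, P2, P3, P4, P5, P7, P8, P9}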